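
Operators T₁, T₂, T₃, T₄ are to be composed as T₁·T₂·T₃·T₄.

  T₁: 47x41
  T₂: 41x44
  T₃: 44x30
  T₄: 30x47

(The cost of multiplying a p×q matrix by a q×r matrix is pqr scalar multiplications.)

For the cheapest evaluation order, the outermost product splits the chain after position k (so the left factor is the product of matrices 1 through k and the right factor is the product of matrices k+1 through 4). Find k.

Adjacent pairs: T₁T₂ = 47·41·44 = 84788; T₂T₃ = 41·44·30 = 54120; T₃T₄ = 44·30·47 = 62040.
Length 3: T₁..T₃: k=1: 0+54120+47·41·30=111930; k=2: 84788+0+47·44·30=146828 → min 111930 | T₂..T₄: k=2: 0+62040+41·44·47=146828; k=3: 54120+0+41·30·47=111930 → min 111930.
Top-level splits: k=1: (T₁..T₁)·(T₂..T₄) → 0+111930+47·41·47 = 202499; k=2: (T₁..T₂)·(T₃..T₄) → 84788+62040+47·44·47 = 244024; k=3: (T₁..T₃)·(T₄..T₄) → 111930+0+47·30·47 = 178200.
Best split is after T₃, i.e. k = 3.

3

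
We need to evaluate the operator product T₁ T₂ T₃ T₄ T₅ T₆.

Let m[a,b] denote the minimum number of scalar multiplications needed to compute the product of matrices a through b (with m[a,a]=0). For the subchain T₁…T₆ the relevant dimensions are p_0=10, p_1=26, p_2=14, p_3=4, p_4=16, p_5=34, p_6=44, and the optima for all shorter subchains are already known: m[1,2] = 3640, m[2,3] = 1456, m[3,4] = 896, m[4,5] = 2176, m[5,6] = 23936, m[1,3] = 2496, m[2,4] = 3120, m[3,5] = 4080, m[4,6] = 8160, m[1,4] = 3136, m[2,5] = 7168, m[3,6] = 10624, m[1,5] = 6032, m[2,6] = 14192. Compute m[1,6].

12416

m[1,6] = min over k∈[1,5] of m[1,k]+m[k+1,6]+p_{0}·p_k·p_{6}.
k=1: 0 + 14192 + 10·26·44 = 25632; k=2: 3640 + 10624 + 10·14·44 = 20424; k=3: 2496 + 8160 + 10·4·44 = 12416; k=4: 3136 + 23936 + 10·16·44 = 34112; k=5: 6032 + 0 + 10·34·44 = 20992.
Minimum: 12416 at k=3.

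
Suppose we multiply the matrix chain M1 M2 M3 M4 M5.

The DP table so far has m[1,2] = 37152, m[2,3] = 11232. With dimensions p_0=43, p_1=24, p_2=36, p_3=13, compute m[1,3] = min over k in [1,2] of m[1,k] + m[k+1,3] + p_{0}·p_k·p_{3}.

24648

m[1,3] = min over k∈[1,2] of m[1,k]+m[k+1,3]+p_{0}·p_k·p_{3}.
k=1: 0 + 11232 + 43·24·13 = 24648; k=2: 37152 + 0 + 43·36·13 = 57276.
Minimum: 24648 at k=1.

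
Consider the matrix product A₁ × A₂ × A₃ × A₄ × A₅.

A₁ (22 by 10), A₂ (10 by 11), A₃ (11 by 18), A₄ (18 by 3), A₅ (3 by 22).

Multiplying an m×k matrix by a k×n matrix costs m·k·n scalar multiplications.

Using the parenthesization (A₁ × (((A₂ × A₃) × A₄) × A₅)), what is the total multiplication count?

8020

(A₂ × A₃): 10×11 by 11×18 → 10×18, cost 10·11·18 = 1980
((A₂ × A₃) × A₄): 10×18 by 18×3 → 10×3, cost 10·18·3 = 540; cumulative 2520
(((A₂ × A₃) × A₄) × A₅): 10×3 by 3×22 → 10×22, cost 10·3·22 = 660; cumulative 3180
(A₁ × (((A₂ × A₃) × A₄) × A₅)): 22×10 by 10×22 → 22×22, cost 22·10·22 = 4840; cumulative 8020
Total: 8020 scalar multiplications.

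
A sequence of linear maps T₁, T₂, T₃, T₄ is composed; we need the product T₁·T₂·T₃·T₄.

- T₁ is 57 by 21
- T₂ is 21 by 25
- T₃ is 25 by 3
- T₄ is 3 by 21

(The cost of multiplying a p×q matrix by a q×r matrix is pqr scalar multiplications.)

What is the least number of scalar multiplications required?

Adjacent pairs: T₁T₂ = 57·21·25 = 29925; T₂T₃ = 21·25·3 = 1575; T₃T₄ = 25·3·21 = 1575.
Length 3: T₁..T₃: k=1: 0+1575+57·21·3=5166; k=2: 29925+0+57·25·3=34200 → min 5166 | T₂..T₄: k=2: 0+1575+21·25·21=12600; k=3: 1575+0+21·3·21=2898 → min 2898.
Length 4: T₁..T₄: k=1: 0+2898+57·21·21=28035; k=2: 29925+1575+57·25·21=61425; k=3: 5166+0+57·3·21=8757 → min 8757.
Optimal order: ((T₁·(T₂·T₃))·T₄) with cost 8757.

8757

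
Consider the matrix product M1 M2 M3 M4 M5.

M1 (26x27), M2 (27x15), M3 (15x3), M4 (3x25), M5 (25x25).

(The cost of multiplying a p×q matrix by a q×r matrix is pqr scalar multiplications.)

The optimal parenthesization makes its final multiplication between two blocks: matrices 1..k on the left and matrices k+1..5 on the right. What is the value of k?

Adjacent pairs: M1M2 = 26·27·15 = 10530; M2M3 = 27·15·3 = 1215; M3M4 = 15·3·25 = 1125; M4M5 = 3·25·25 = 1875.
Length 3: M1..M3: k=1: 0+1215+26·27·3=3321; k=2: 10530+0+26·15·3=11700 → min 3321 | M2..M4: k=2: 0+1125+27·15·25=11250; k=3: 1215+0+27·3·25=3240 → min 3240 | M3..M5: k=3: 0+1875+15·3·25=3000; k=4: 1125+0+15·25·25=10500 → min 3000.
Length 4: M1..M4: k=1: 0+3240+26·27·25=20790; k=2: 10530+1125+26·15·25=21405; k=3: 3321+0+26·3·25=5271 → min 5271 | M2..M5: k=2: 0+3000+27·15·25=13125; k=3: 1215+1875+27·3·25=5115; k=4: 3240+0+27·25·25=20115 → min 5115.
Top-level splits: k=1: (M1..M1)·(M2..M5) → 0+5115+26·27·25 = 22665; k=2: (M1..M2)·(M3..M5) → 10530+3000+26·15·25 = 23280; k=3: (M1..M3)·(M4..M5) → 3321+1875+26·3·25 = 7146; k=4: (M1..M4)·(M5..M5) → 5271+0+26·25·25 = 21521.
Best split is after M3, i.e. k = 3.

3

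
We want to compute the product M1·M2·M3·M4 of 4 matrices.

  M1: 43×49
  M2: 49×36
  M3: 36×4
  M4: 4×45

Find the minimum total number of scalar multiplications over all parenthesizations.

23224

Adjacent pairs: M1M2 = 43·49·36 = 75852; M2M3 = 49·36·4 = 7056; M3M4 = 36·4·45 = 6480.
Length 3: M1..M3: k=1: 0+7056+43·49·4=15484; k=2: 75852+0+43·36·4=82044 → min 15484 | M2..M4: k=2: 0+6480+49·36·45=85860; k=3: 7056+0+49·4·45=15876 → min 15876.
Length 4: M1..M4: k=1: 0+15876+43·49·45=110691; k=2: 75852+6480+43·36·45=151992; k=3: 15484+0+43·4·45=23224 → min 23224.
Optimal order: ((M1·(M2·M3))·M4) with cost 23224.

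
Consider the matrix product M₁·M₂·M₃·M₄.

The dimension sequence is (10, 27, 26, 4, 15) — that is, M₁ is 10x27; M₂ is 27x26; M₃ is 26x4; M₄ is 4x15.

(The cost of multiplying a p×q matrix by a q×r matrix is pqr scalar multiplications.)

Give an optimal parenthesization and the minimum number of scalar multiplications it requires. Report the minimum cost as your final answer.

4488

Adjacent pairs: M₁M₂ = 10·27·26 = 7020; M₂M₃ = 27·26·4 = 2808; M₃M₄ = 26·4·15 = 1560.
Length 3: M₁..M₃: k=1: 0+2808+10·27·4=3888; k=2: 7020+0+10·26·4=8060 → min 3888 | M₂..M₄: k=2: 0+1560+27·26·15=12090; k=3: 2808+0+27·4·15=4428 → min 4428.
Length 4: M₁..M₄: k=1: 0+4428+10·27·15=8478; k=2: 7020+1560+10·26·15=12480; k=3: 3888+0+10·4·15=4488 → min 4488.
Optimal parenthesization: ((M₁·(M₂·M₃))·M₄) with cost 4488.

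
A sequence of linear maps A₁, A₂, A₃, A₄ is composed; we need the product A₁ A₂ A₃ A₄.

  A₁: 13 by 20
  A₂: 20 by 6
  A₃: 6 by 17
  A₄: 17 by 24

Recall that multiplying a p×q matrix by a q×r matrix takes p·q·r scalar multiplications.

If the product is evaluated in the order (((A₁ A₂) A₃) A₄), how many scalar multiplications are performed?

8190

(A₁ A₂): 13×20 by 20×6 → 13×6, cost 13·20·6 = 1560
((A₁ A₂) A₃): 13×6 by 6×17 → 13×17, cost 13·6·17 = 1326; cumulative 2886
(((A₁ A₂) A₃) A₄): 13×17 by 17×24 → 13×24, cost 13·17·24 = 5304; cumulative 8190
Total: 8190 scalar multiplications.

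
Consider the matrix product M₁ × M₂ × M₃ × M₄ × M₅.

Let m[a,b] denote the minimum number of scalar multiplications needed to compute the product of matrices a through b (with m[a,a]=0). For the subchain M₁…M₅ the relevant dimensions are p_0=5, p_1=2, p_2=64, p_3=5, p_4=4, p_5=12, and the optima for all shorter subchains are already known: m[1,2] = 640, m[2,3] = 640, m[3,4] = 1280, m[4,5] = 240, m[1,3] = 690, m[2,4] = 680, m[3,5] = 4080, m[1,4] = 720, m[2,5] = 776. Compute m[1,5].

896

m[1,5] = min over k∈[1,4] of m[1,k]+m[k+1,5]+p_{0}·p_k·p_{5}.
k=1: 0 + 776 + 5·2·12 = 896; k=2: 640 + 4080 + 5·64·12 = 8560; k=3: 690 + 240 + 5·5·12 = 1230; k=4: 720 + 0 + 5·4·12 = 960.
Minimum: 896 at k=1.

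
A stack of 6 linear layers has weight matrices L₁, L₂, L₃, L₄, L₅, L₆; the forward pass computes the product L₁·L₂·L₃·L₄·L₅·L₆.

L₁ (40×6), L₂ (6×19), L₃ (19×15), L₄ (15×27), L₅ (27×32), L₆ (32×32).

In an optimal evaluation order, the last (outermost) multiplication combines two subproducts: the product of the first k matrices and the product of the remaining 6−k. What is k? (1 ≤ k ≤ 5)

1

Adjacent pairs: L₁L₂ = 40·6·19 = 4560; L₂L₃ = 6·19·15 = 1710; L₃L₄ = 19·15·27 = 7695; L₄L₅ = 15·27·32 = 12960; L₅L₆ = 27·32·32 = 27648.
Length 3: L₁..L₃: k=1: 0+1710+40·6·15=5310; k=2: 4560+0+40·19·15=15960 → min 5310 | L₂..L₄: k=2: 0+7695+6·19·27=10773; k=3: 1710+0+6·15·27=4140 → min 4140 | L₃..L₅: k=3: 0+12960+19·15·32=22080; k=4: 7695+0+19·27·32=24111 → min 22080 | L₄..L₆: k=4: 0+27648+15·27·32=40608; k=5: 12960+0+15·32·32=28320 → min 28320.
Length 4: L₁..L₄: k=1: 0+4140+40·6·27=10620; k=2: 4560+7695+40·19·27=32775; k=3: 5310+0+40·15·27=21510 → min 10620 | L₂..L₅: k=2: 0+22080+6·19·32=25728; k=3: 1710+12960+6·15·32=17550; k=4: 4140+0+6·27·32=9324 → min 9324 | L₃..L₆: k=3: 0+28320+19·15·32=37440; k=4: 7695+27648+19·27·32=51759; k=5: 22080+0+19·32·32=41536 → min 37440.
Length 5: L₁..L₅: k=1: 0+9324+40·6·32=17004; k=2: 4560+22080+40·19·32=50960; k=3: 5310+12960+40·15·32=37470; k=4: 10620+0+40·27·32=45180 → min 17004 | L₂..L₆: k=2: 0+37440+6·19·32=41088; k=3: 1710+28320+6·15·32=32910; k=4: 4140+27648+6·27·32=36972; k=5: 9324+0+6·32·32=15468 → min 15468.
Top-level splits: k=1: (L₁..L₁)·(L₂..L₆) → 0+15468+40·6·32 = 23148; k=2: (L₁..L₂)·(L₃..L₆) → 4560+37440+40·19·32 = 66320; k=3: (L₁..L₃)·(L₄..L₆) → 5310+28320+40·15·32 = 52830; k=4: (L₁..L₄)·(L₅..L₆) → 10620+27648+40·27·32 = 72828; k=5: (L₁..L₅)·(L₆..L₆) → 17004+0+40·32·32 = 57964.
Best split is after L₁, i.e. k = 1.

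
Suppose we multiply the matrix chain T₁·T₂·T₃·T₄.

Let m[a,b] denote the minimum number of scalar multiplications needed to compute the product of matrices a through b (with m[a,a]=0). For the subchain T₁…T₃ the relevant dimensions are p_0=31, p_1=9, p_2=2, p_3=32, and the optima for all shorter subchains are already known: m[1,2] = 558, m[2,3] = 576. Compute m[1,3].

m[1,3] = min over k∈[1,2] of m[1,k]+m[k+1,3]+p_{0}·p_k·p_{3}.
k=1: 0 + 576 + 31·9·32 = 9504; k=2: 558 + 0 + 31·2·32 = 2542.
Minimum: 2542 at k=2.

2542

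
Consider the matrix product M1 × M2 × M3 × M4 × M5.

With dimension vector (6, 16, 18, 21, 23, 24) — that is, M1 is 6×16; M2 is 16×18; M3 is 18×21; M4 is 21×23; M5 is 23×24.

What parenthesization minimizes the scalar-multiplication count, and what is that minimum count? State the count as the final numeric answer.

10206

Adjacent pairs: M1M2 = 6·16·18 = 1728; M2M3 = 16·18·21 = 6048; M3M4 = 18·21·23 = 8694; M4M5 = 21·23·24 = 11592.
Length 3: M1..M3: k=1: 0+6048+6·16·21=8064; k=2: 1728+0+6·18·21=3996 → min 3996 | M2..M4: k=2: 0+8694+16·18·23=15318; k=3: 6048+0+16·21·23=13776 → min 13776 | M3..M5: k=3: 0+11592+18·21·24=20664; k=4: 8694+0+18·23·24=18630 → min 18630.
Length 4: M1..M4: k=1: 0+13776+6·16·23=15984; k=2: 1728+8694+6·18·23=12906; k=3: 3996+0+6·21·23=6894 → min 6894 | M2..M5: k=2: 0+18630+16·18·24=25542; k=3: 6048+11592+16·21·24=25704; k=4: 13776+0+16·23·24=22608 → min 22608.
Length 5: M1..M5: k=1: 0+22608+6·16·24=24912; k=2: 1728+18630+6·18·24=22950; k=3: 3996+11592+6·21·24=18612; k=4: 6894+0+6·23·24=10206 → min 10206.
Optimal parenthesization: ((((M1 × M2) × M3) × M4) × M5) with cost 10206.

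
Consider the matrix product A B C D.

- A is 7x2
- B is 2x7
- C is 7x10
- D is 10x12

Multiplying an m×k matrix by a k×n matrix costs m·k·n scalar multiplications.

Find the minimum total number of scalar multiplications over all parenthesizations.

548

Adjacent pairs: AB = 7·2·7 = 98; BC = 2·7·10 = 140; CD = 7·10·12 = 840.
Length 3: A..C: k=1: 0+140+7·2·10=280; k=2: 98+0+7·7·10=588 → min 280 | B..D: k=2: 0+840+2·7·12=1008; k=3: 140+0+2·10·12=380 → min 380.
Length 4: A..D: k=1: 0+380+7·2·12=548; k=2: 98+840+7·7·12=1526; k=3: 280+0+7·10·12=1120 → min 548.
Optimal order: (A ((B C) D)) with cost 548.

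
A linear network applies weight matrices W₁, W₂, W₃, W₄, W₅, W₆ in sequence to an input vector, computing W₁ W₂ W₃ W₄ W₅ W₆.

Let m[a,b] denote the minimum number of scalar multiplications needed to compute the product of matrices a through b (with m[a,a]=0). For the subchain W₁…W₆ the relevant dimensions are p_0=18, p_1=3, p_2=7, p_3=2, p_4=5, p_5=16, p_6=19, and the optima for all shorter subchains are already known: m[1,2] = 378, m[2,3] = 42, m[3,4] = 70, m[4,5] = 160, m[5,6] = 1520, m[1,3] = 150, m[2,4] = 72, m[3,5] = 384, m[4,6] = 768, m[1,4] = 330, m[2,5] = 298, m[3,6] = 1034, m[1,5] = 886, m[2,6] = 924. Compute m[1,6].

1602

m[1,6] = min over k∈[1,5] of m[1,k]+m[k+1,6]+p_{0}·p_k·p_{6}.
k=1: 0 + 924 + 18·3·19 = 1950; k=2: 378 + 1034 + 18·7·19 = 3806; k=3: 150 + 768 + 18·2·19 = 1602; k=4: 330 + 1520 + 18·5·19 = 3560; k=5: 886 + 0 + 18·16·19 = 6358.
Minimum: 1602 at k=3.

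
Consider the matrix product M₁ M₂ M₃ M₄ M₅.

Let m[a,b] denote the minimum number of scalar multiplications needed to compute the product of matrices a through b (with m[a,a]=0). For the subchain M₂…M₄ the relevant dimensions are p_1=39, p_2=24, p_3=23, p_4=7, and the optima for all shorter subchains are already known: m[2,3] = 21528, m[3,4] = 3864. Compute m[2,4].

10416

m[2,4] = min over k∈[2,3] of m[2,k]+m[k+1,4]+p_{1}·p_k·p_{4}.
k=2: 0 + 3864 + 39·24·7 = 10416; k=3: 21528 + 0 + 39·23·7 = 27807.
Minimum: 10416 at k=2.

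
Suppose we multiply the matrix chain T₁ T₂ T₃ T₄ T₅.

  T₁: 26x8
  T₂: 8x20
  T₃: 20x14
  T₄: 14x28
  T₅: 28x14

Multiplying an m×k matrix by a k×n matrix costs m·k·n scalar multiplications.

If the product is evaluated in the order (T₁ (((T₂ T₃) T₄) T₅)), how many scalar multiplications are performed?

11424

(T₂ T₃): 8×20 by 20×14 → 8×14, cost 8·20·14 = 2240
((T₂ T₃) T₄): 8×14 by 14×28 → 8×28, cost 8·14·28 = 3136; cumulative 5376
(((T₂ T₃) T₄) T₅): 8×28 by 28×14 → 8×14, cost 8·28·14 = 3136; cumulative 8512
(T₁ (((T₂ T₃) T₄) T₅)): 26×8 by 8×14 → 26×14, cost 26·8·14 = 2912; cumulative 11424
Total: 11424 scalar multiplications.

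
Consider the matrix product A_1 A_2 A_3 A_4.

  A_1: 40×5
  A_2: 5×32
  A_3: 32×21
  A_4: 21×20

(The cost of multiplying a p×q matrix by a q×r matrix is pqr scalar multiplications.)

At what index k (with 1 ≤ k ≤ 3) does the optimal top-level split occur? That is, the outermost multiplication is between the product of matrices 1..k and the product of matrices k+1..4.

Adjacent pairs: A_1A_2 = 40·5·32 = 6400; A_2A_3 = 5·32·21 = 3360; A_3A_4 = 32·21·20 = 13440.
Length 3: A_1..A_3: k=1: 0+3360+40·5·21=7560; k=2: 6400+0+40·32·21=33280 → min 7560 | A_2..A_4: k=2: 0+13440+5·32·20=16640; k=3: 3360+0+5·21·20=5460 → min 5460.
Top-level splits: k=1: (A_1..A_1)·(A_2..A_4) → 0+5460+40·5·20 = 9460; k=2: (A_1..A_2)·(A_3..A_4) → 6400+13440+40·32·20 = 45440; k=3: (A_1..A_3)·(A_4..A_4) → 7560+0+40·21·20 = 24360.
Best split is after A_1, i.e. k = 1.

1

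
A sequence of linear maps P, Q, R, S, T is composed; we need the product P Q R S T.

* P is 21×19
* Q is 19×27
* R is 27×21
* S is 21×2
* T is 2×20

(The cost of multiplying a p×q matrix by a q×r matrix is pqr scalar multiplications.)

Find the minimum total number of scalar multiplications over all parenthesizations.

Adjacent pairs: PQ = 21·19·27 = 10773; QR = 19·27·21 = 10773; RS = 27·21·2 = 1134; ST = 21·2·20 = 840.
Length 3: P..R: k=1: 0+10773+21·19·21=19152; k=2: 10773+0+21·27·21=22680 → min 19152 | Q..S: k=2: 0+1134+19·27·2=2160; k=3: 10773+0+19·21·2=11571 → min 2160 | R..T: k=3: 0+840+27·21·20=12180; k=4: 1134+0+27·2·20=2214 → min 2214.
Length 4: P..S: k=1: 0+2160+21·19·2=2958; k=2: 10773+1134+21·27·2=13041; k=3: 19152+0+21·21·2=20034 → min 2958 | Q..T: k=2: 0+2214+19·27·20=12474; k=3: 10773+840+19·21·20=19593; k=4: 2160+0+19·2·20=2920 → min 2920.
Length 5: P..T: k=1: 0+2920+21·19·20=10900; k=2: 10773+2214+21·27·20=24327; k=3: 19152+840+21·21·20=28812; k=4: 2958+0+21·2·20=3798 → min 3798.
Optimal order: ((P (Q (R S))) T) with cost 3798.

3798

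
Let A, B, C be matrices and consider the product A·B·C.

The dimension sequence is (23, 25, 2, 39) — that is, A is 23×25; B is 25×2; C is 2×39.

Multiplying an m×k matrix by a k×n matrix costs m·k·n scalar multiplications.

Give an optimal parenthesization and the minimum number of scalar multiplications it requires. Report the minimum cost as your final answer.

2944

(A·(B·C)): cost 24375.
((A·B)·C): cost 2944.
Optimal: ((A·B)·C) with cost 2944.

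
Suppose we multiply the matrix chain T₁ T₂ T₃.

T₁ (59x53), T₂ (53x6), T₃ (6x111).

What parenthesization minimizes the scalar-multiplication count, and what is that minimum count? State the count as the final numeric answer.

58056

(T₁ (T₂ T₃)): cost 382395.
((T₁ T₂) T₃): cost 58056.
Optimal: ((T₁ T₂) T₃) with cost 58056.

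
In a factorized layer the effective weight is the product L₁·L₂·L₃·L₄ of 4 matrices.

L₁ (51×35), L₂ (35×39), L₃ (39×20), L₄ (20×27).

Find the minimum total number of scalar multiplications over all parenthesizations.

Adjacent pairs: L₁L₂ = 51·35·39 = 69615; L₂L₃ = 35·39·20 = 27300; L₃L₄ = 39·20·27 = 21060.
Length 3: L₁..L₃: k=1: 0+27300+51·35·20=63000; k=2: 69615+0+51·39·20=109395 → min 63000 | L₂..L₄: k=2: 0+21060+35·39·27=57915; k=3: 27300+0+35·20·27=46200 → min 46200.
Length 4: L₁..L₄: k=1: 0+46200+51·35·27=94395; k=2: 69615+21060+51·39·27=144378; k=3: 63000+0+51·20·27=90540 → min 90540.
Optimal order: ((L₁·(L₂·L₃))·L₄) with cost 90540.

90540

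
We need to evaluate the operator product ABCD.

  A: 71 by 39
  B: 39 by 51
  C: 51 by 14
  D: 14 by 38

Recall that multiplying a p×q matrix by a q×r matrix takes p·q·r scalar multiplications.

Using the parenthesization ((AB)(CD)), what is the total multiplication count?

(AB): 71×39 by 39×51 → 71×51, cost 71·39·51 = 141219
(CD): 51×14 by 14×38 → 51×38, cost 51·14·38 = 27132
((AB)(CD)): 71×51 by 51×38 → 71×38, cost 71·51·38 = 137598; cumulative 305949
Total: 305949 scalar multiplications.

305949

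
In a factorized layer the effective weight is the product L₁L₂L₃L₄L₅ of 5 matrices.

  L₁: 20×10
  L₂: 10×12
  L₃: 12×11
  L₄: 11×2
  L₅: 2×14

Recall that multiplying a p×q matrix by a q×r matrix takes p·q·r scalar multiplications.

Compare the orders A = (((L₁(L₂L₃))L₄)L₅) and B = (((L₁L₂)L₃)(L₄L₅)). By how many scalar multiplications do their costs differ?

3908

Order A = (((L₁(L₂L₃))L₄)L₅): (L₂L₃): 10×12 by 12×11 → 10×11, cost 10·12·11 = 1320; (L₁(L₂L₃)): 20×10 by 10×11 → 20×11, cost 20·10·11 = 2200; cumulative 3520; ((L₁(L₂L₃))L₄): 20×11 by 11×2 → 20×2, cost 20·11·2 = 440; cumulative 3960; (((L₁(L₂L₃))L₄)L₅): 20×2 by 2×14 → 20×14, cost 20·2·14 = 560; cumulative 4520. Total 4520.
Order B = (((L₁L₂)L₃)(L₄L₅)): (L₁L₂): 20×10 by 10×12 → 20×12, cost 20·10·12 = 2400; ((L₁L₂)L₃): 20×12 by 12×11 → 20×11, cost 20·12·11 = 2640; cumulative 5040; (L₄L₅): 11×2 by 2×14 → 11×14, cost 11·2·14 = 308; (((L₁L₂)L₃)(L₄L₅)): 20×11 by 11×14 → 20×14, cost 20·11·14 = 3080; cumulative 8428. Total 8428.
Difference: |4520 − 8428| = 3908.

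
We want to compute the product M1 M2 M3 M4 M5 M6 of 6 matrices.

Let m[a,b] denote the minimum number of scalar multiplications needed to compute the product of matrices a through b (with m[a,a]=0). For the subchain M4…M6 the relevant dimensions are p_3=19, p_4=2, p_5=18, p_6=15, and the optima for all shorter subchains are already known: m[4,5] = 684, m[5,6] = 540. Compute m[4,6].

m[4,6] = min over k∈[4,5] of m[4,k]+m[k+1,6]+p_{3}·p_k·p_{6}.
k=4: 0 + 540 + 19·2·15 = 1110; k=5: 684 + 0 + 19·18·15 = 5814.
Minimum: 1110 at k=4.

1110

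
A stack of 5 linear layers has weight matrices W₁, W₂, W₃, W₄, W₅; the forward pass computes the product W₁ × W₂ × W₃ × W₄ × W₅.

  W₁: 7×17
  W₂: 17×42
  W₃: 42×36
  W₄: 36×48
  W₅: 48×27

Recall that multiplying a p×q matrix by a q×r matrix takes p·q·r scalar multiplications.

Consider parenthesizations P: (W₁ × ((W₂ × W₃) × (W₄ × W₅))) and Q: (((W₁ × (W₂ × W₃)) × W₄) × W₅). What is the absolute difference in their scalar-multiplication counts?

Order P = (W₁ × ((W₂ × W₃) × (W₄ × W₅))): (W₂ × W₃): 17×42 by 42×36 → 17×36, cost 17·42·36 = 25704; (W₄ × W₅): 36×48 by 48×27 → 36×27, cost 36·48·27 = 46656; ((W₂ × W₃) × (W₄ × W₅)): 17×36 by 36×27 → 17×27, cost 17·36·27 = 16524; cumulative 88884; (W₁ × ((W₂ × W₃) × (W₄ × W₅))): 7×17 by 17×27 → 7×27, cost 7·17·27 = 3213; cumulative 92097. Total 92097.
Order Q = (((W₁ × (W₂ × W₃)) × W₄) × W₅): (W₂ × W₃): 17×42 by 42×36 → 17×36, cost 17·42·36 = 25704; (W₁ × (W₂ × W₃)): 7×17 by 17×36 → 7×36, cost 7·17·36 = 4284; cumulative 29988; ((W₁ × (W₂ × W₃)) × W₄): 7×36 by 36×48 → 7×48, cost 7·36·48 = 12096; cumulative 42084; (((W₁ × (W₂ × W₃)) × W₄) × W₅): 7×48 by 48×27 → 7×27, cost 7·48·27 = 9072; cumulative 51156. Total 51156.
Difference: |92097 − 51156| = 40941.

40941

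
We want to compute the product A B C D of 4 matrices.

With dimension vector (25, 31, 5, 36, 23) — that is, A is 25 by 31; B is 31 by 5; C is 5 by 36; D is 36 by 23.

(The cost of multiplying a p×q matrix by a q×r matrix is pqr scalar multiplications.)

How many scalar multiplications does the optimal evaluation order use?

10890

Adjacent pairs: AB = 25·31·5 = 3875; BC = 31·5·36 = 5580; CD = 5·36·23 = 4140.
Length 3: A..C: k=1: 0+5580+25·31·36=33480; k=2: 3875+0+25·5·36=8375 → min 8375 | B..D: k=2: 0+4140+31·5·23=7705; k=3: 5580+0+31·36·23=31248 → min 7705.
Length 4: A..D: k=1: 0+7705+25·31·23=25530; k=2: 3875+4140+25·5·23=10890; k=3: 8375+0+25·36·23=29075 → min 10890.
Optimal order: ((A B) (C D)) with cost 10890.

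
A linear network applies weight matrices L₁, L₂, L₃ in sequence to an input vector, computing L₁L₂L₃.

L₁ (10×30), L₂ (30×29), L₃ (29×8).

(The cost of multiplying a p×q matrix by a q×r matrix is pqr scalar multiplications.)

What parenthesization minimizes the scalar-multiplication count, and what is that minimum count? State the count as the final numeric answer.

(L₁(L₂L₃)): cost 9360.
((L₁L₂)L₃): cost 11020.
Optimal: (L₁(L₂L₃)) with cost 9360.

9360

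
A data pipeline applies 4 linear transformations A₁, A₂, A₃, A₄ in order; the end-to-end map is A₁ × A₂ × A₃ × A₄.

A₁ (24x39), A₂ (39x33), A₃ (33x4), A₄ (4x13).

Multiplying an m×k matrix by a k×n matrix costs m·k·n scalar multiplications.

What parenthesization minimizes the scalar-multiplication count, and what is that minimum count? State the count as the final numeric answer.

Adjacent pairs: A₁A₂ = 24·39·33 = 30888; A₂A₃ = 39·33·4 = 5148; A₃A₄ = 33·4·13 = 1716.
Length 3: A₁..A₃: k=1: 0+5148+24·39·4=8892; k=2: 30888+0+24·33·4=34056 → min 8892 | A₂..A₄: k=2: 0+1716+39·33·13=18447; k=3: 5148+0+39·4·13=7176 → min 7176.
Length 4: A₁..A₄: k=1: 0+7176+24·39·13=19344; k=2: 30888+1716+24·33·13=42900; k=3: 8892+0+24·4·13=10140 → min 10140.
Optimal parenthesization: ((A₁ × (A₂ × A₃)) × A₄) with cost 10140.

10140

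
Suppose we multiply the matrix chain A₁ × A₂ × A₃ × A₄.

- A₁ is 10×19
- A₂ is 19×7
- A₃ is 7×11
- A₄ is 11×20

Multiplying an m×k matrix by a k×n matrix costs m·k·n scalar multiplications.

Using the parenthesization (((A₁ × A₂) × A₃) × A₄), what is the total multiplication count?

4300

(A₁ × A₂): 10×19 by 19×7 → 10×7, cost 10·19·7 = 1330
((A₁ × A₂) × A₃): 10×7 by 7×11 → 10×11, cost 10·7·11 = 770; cumulative 2100
(((A₁ × A₂) × A₃) × A₄): 10×11 by 11×20 → 10×20, cost 10·11·20 = 2200; cumulative 4300
Total: 4300 scalar multiplications.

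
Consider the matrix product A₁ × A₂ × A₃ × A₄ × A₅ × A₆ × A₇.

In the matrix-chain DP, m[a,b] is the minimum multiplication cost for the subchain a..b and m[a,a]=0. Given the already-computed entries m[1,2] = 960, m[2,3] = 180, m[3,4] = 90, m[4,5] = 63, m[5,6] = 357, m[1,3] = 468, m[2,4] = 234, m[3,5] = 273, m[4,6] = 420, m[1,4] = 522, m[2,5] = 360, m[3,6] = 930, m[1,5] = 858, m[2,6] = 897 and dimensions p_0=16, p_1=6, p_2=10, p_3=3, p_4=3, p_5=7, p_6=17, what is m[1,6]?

1695

m[1,6] = min over k∈[1,5] of m[1,k]+m[k+1,6]+p_{0}·p_k·p_{6}.
k=1: 0 + 897 + 16·6·17 = 2529; k=2: 960 + 930 + 16·10·17 = 4610; k=3: 468 + 420 + 16·3·17 = 1704; k=4: 522 + 357 + 16·3·17 = 1695; k=5: 858 + 0 + 16·7·17 = 2762.
Minimum: 1695 at k=4.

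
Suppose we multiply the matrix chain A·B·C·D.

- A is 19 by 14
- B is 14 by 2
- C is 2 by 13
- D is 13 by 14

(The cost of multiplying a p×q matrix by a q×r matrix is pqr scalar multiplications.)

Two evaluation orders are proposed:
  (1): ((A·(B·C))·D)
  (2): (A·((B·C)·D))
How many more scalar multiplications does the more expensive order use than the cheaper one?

Order (1) = ((A·(B·C))·D): (B·C): 14×2 by 2×13 → 14×13, cost 14·2·13 = 364; (A·(B·C)): 19×14 by 14×13 → 19×13, cost 19·14·13 = 3458; cumulative 3822; ((A·(B·C))·D): 19×13 by 13×14 → 19×14, cost 19·13·14 = 3458; cumulative 7280. Total 7280.
Order (2) = (A·((B·C)·D)): (B·C): 14×2 by 2×13 → 14×13, cost 14·2·13 = 364; ((B·C)·D): 14×13 by 13×14 → 14×14, cost 14·13·14 = 2548; cumulative 2912; (A·((B·C)·D)): 19×14 by 14×14 → 19×14, cost 19·14·14 = 3724; cumulative 6636. Total 6636.
Difference: |7280 − 6636| = 644.

644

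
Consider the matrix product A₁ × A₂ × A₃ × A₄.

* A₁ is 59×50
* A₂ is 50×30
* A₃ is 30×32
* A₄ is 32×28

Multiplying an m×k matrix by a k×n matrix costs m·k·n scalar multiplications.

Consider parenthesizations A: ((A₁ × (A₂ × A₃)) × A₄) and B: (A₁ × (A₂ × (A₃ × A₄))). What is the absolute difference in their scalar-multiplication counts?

Order A = ((A₁ × (A₂ × A₃)) × A₄): (A₂ × A₃): 50×30 by 30×32 → 50×32, cost 50·30·32 = 48000; (A₁ × (A₂ × A₃)): 59×50 by 50×32 → 59×32, cost 59·50·32 = 94400; cumulative 142400; ((A₁ × (A₂ × A₃)) × A₄): 59×32 by 32×28 → 59×28, cost 59·32·28 = 52864; cumulative 195264. Total 195264.
Order B = (A₁ × (A₂ × (A₃ × A₄))): (A₃ × A₄): 30×32 by 32×28 → 30×28, cost 30·32·28 = 26880; (A₂ × (A₃ × A₄)): 50×30 by 30×28 → 50×28, cost 50·30·28 = 42000; cumulative 68880; (A₁ × (A₂ × (A₃ × A₄))): 59×50 by 50×28 → 59×28, cost 59·50·28 = 82600; cumulative 151480. Total 151480.
Difference: |195264 − 151480| = 43784.

43784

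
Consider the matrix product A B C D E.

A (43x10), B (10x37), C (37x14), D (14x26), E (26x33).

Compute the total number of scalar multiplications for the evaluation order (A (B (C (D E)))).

(D E): 14×26 by 26×33 → 14×33, cost 14·26·33 = 12012
(C (D E)): 37×14 by 14×33 → 37×33, cost 37·14·33 = 17094; cumulative 29106
(B (C (D E))): 10×37 by 37×33 → 10×33, cost 10·37·33 = 12210; cumulative 41316
(A (B (C (D E)))): 43×10 by 10×33 → 43×33, cost 43·10·33 = 14190; cumulative 55506
Total: 55506 scalar multiplications.

55506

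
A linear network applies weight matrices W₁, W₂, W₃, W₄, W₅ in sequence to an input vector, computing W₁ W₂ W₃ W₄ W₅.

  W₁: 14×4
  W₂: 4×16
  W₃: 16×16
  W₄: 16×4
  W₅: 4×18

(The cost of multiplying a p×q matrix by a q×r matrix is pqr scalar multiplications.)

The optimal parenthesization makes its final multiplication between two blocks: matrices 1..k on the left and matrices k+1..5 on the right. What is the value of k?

4

Adjacent pairs: W₁W₂ = 14·4·16 = 896; W₂W₃ = 4·16·16 = 1024; W₃W₄ = 16·16·4 = 1024; W₄W₅ = 16·4·18 = 1152.
Length 3: W₁..W₃: k=1: 0+1024+14·4·16=1920; k=2: 896+0+14·16·16=4480 → min 1920 | W₂..W₄: k=2: 0+1024+4·16·4=1280; k=3: 1024+0+4·16·4=1280 → min 1280 | W₃..W₅: k=3: 0+1152+16·16·18=5760; k=4: 1024+0+16·4·18=2176 → min 2176.
Length 4: W₁..W₄: k=1: 0+1280+14·4·4=1504; k=2: 896+1024+14·16·4=2816; k=3: 1920+0+14·16·4=2816 → min 1504 | W₂..W₅: k=2: 0+2176+4·16·18=3328; k=3: 1024+1152+4·16·18=3328; k=4: 1280+0+4·4·18=1568 → min 1568.
Top-level splits: k=1: (W₁..W₁)·(W₂..W₅) → 0+1568+14·4·18 = 2576; k=2: (W₁..W₂)·(W₃..W₅) → 896+2176+14·16·18 = 7104; k=3: (W₁..W₃)·(W₄..W₅) → 1920+1152+14·16·18 = 7104; k=4: (W₁..W₄)·(W₅..W₅) → 1504+0+14·4·18 = 2512.
Best split is after W₄, i.e. k = 4.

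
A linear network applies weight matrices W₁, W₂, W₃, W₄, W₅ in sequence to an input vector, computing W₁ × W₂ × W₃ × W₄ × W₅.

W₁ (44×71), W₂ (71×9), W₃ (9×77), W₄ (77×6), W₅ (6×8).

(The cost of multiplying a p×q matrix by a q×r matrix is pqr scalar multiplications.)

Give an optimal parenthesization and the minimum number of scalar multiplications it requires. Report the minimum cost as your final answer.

Adjacent pairs: W₁W₂ = 44·71·9 = 28116; W₂W₃ = 71·9·77 = 49203; W₃W₄ = 9·77·6 = 4158; W₄W₅ = 77·6·8 = 3696.
Length 3: W₁..W₃: k=1: 0+49203+44·71·77=289751; k=2: 28116+0+44·9·77=58608 → min 58608 | W₂..W₄: k=2: 0+4158+71·9·6=7992; k=3: 49203+0+71·77·6=82005 → min 7992 | W₃..W₅: k=3: 0+3696+9·77·8=9240; k=4: 4158+0+9·6·8=4590 → min 4590.
Length 4: W₁..W₄: k=1: 0+7992+44·71·6=26736; k=2: 28116+4158+44·9·6=34650; k=3: 58608+0+44·77·6=78936 → min 26736 | W₂..W₅: k=2: 0+4590+71·9·8=9702; k=3: 49203+3696+71·77·8=96635; k=4: 7992+0+71·6·8=11400 → min 9702.
Length 5: W₁..W₅: k=1: 0+9702+44·71·8=34694; k=2: 28116+4590+44·9·8=35874; k=3: 58608+3696+44·77·8=89408; k=4: 26736+0+44·6·8=28848 → min 28848.
Optimal parenthesization: ((W₁ × (W₂ × (W₃ × W₄))) × W₅) with cost 28848.

28848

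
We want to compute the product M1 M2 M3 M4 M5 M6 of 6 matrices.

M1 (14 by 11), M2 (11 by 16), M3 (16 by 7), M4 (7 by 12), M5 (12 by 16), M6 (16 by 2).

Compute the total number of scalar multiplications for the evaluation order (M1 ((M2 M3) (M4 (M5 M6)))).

2246

(M2 M3): 11×16 by 16×7 → 11×7, cost 11·16·7 = 1232
(M5 M6): 12×16 by 16×2 → 12×2, cost 12·16·2 = 384
(M4 (M5 M6)): 7×12 by 12×2 → 7×2, cost 7·12·2 = 168; cumulative 552
((M2 M3) (M4 (M5 M6))): 11×7 by 7×2 → 11×2, cost 11·7·2 = 154; cumulative 1938
(M1 ((M2 M3) (M4 (M5 M6)))): 14×11 by 11×2 → 14×2, cost 14·11·2 = 308; cumulative 2246
Total: 2246 scalar multiplications.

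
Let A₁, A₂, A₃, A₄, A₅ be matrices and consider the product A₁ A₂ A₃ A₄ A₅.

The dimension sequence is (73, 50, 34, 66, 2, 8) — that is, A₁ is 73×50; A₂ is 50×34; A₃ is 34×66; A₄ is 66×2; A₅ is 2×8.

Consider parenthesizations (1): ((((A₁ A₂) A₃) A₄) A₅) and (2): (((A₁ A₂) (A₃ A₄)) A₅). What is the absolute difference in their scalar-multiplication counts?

Order (1) = ((((A₁ A₂) A₃) A₄) A₅): (A₁ A₂): 73×50 by 50×34 → 73×34, cost 73·50·34 = 124100; ((A₁ A₂) A₃): 73×34 by 34×66 → 73×66, cost 73·34·66 = 163812; cumulative 287912; (((A₁ A₂) A₃) A₄): 73×66 by 66×2 → 73×2, cost 73·66·2 = 9636; cumulative 297548; ((((A₁ A₂) A₃) A₄) A₅): 73×2 by 2×8 → 73×8, cost 73·2·8 = 1168; cumulative 298716. Total 298716.
Order (2) = (((A₁ A₂) (A₃ A₄)) A₅): (A₁ A₂): 73×50 by 50×34 → 73×34, cost 73·50·34 = 124100; (A₃ A₄): 34×66 by 66×2 → 34×2, cost 34·66·2 = 4488; ((A₁ A₂) (A₃ A₄)): 73×34 by 34×2 → 73×2, cost 73·34·2 = 4964; cumulative 133552; (((A₁ A₂) (A₃ A₄)) A₅): 73×2 by 2×8 → 73×8, cost 73·2·8 = 1168; cumulative 134720. Total 134720.
Difference: |298716 − 134720| = 163996.

163996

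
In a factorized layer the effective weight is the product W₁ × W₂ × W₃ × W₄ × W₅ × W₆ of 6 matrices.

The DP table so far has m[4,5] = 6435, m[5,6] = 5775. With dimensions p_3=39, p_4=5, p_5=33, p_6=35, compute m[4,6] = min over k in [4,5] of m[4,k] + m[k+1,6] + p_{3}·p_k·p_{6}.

12600

m[4,6] = min over k∈[4,5] of m[4,k]+m[k+1,6]+p_{3}·p_k·p_{6}.
k=4: 0 + 5775 + 39·5·35 = 12600; k=5: 6435 + 0 + 39·33·35 = 51480.
Minimum: 12600 at k=4.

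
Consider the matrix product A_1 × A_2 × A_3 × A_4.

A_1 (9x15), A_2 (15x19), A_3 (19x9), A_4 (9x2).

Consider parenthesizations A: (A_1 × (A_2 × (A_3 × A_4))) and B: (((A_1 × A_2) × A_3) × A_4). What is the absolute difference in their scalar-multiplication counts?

3084

Order A = (A_1 × (A_2 × (A_3 × A_4))): (A_3 × A_4): 19×9 by 9×2 → 19×2, cost 19·9·2 = 342; (A_2 × (A_3 × A_4)): 15×19 by 19×2 → 15×2, cost 15·19·2 = 570; cumulative 912; (A_1 × (A_2 × (A_3 × A_4))): 9×15 by 15×2 → 9×2, cost 9·15·2 = 270; cumulative 1182. Total 1182.
Order B = (((A_1 × A_2) × A_3) × A_4): (A_1 × A_2): 9×15 by 15×19 → 9×19, cost 9·15·19 = 2565; ((A_1 × A_2) × A_3): 9×19 by 19×9 → 9×9, cost 9·19·9 = 1539; cumulative 4104; (((A_1 × A_2) × A_3) × A_4): 9×9 by 9×2 → 9×2, cost 9·9·2 = 162; cumulative 4266. Total 4266.
Difference: |1182 − 4266| = 3084.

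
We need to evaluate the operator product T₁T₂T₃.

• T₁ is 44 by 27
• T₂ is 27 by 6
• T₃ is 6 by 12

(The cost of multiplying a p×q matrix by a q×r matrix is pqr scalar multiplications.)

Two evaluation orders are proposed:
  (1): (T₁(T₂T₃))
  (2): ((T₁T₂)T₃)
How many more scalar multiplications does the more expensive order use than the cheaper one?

Order (1) = (T₁(T₂T₃)): (T₂T₃): 27×6 by 6×12 → 27×12, cost 27·6·12 = 1944; (T₁(T₂T₃)): 44×27 by 27×12 → 44×12, cost 44·27·12 = 14256; cumulative 16200. Total 16200.
Order (2) = ((T₁T₂)T₃): (T₁T₂): 44×27 by 27×6 → 44×6, cost 44·27·6 = 7128; ((T₁T₂)T₃): 44×6 by 6×12 → 44×12, cost 44·6·12 = 3168; cumulative 10296. Total 10296.
Difference: |16200 − 10296| = 5904.

5904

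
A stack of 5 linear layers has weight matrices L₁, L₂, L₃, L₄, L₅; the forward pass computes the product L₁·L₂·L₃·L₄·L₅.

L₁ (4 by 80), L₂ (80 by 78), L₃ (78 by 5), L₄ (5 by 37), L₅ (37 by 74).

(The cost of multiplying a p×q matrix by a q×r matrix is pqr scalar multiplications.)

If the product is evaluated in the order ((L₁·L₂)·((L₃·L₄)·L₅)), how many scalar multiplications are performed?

(L₁·L₂): 4×80 by 80×78 → 4×78, cost 4·80·78 = 24960
(L₃·L₄): 78×5 by 5×37 → 78×37, cost 78·5·37 = 14430
((L₃·L₄)·L₅): 78×37 by 37×74 → 78×74, cost 78·37·74 = 213564; cumulative 227994
((L₁·L₂)·((L₃·L₄)·L₅)): 4×78 by 78×74 → 4×74, cost 4·78·74 = 23088; cumulative 276042
Total: 276042 scalar multiplications.

276042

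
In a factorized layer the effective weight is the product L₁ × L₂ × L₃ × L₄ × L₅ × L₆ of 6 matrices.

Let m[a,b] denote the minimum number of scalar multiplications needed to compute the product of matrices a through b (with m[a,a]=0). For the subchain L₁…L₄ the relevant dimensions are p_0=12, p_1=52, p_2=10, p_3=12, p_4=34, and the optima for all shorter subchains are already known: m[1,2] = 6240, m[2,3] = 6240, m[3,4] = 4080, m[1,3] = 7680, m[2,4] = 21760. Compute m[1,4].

12576

m[1,4] = min over k∈[1,3] of m[1,k]+m[k+1,4]+p_{0}·p_k·p_{4}.
k=1: 0 + 21760 + 12·52·34 = 42976; k=2: 6240 + 4080 + 12·10·34 = 14400; k=3: 7680 + 0 + 12·12·34 = 12576.
Minimum: 12576 at k=3.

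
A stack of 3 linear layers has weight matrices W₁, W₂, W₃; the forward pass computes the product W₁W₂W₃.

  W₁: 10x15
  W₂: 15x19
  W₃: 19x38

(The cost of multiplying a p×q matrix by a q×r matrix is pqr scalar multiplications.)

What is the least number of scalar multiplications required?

Order (W₁(W₂W₃)): (W₂W₃): 15×19 by 19×38 → 15×38, cost 15·19·38 = 10830; (W₁(W₂W₃)): 10×15 by 15×38 → 10×38, cost 10·15·38 = 5700; cumulative 16530. Total 16530.
Order ((W₁W₂)W₃): (W₁W₂): 10×15 by 15×19 → 10×19, cost 10·15·19 = 2850; ((W₁W₂)W₃): 10×19 by 19×38 → 10×38, cost 10·19·38 = 7220; cumulative 10070. Total 10070.
Minimum: 10070.

10070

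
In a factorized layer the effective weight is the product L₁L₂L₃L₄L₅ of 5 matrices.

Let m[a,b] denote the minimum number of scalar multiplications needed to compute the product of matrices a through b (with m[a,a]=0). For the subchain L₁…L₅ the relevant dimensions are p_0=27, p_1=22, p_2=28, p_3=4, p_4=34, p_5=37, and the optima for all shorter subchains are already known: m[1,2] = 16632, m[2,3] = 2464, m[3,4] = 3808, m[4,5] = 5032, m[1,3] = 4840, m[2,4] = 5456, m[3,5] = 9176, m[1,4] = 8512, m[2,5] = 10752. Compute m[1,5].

m[1,5] = min over k∈[1,4] of m[1,k]+m[k+1,5]+p_{0}·p_k·p_{5}.
k=1: 0 + 10752 + 27·22·37 = 32730; k=2: 16632 + 9176 + 27·28·37 = 53780; k=3: 4840 + 5032 + 27·4·37 = 13868; k=4: 8512 + 0 + 27·34·37 = 42478.
Minimum: 13868 at k=3.

13868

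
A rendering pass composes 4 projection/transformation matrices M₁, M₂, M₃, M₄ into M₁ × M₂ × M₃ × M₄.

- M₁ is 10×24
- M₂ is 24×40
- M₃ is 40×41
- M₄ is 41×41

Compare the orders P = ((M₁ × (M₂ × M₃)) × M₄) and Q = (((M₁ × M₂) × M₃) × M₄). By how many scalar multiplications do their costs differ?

Order P = ((M₁ × (M₂ × M₃)) × M₄): (M₂ × M₃): 24×40 by 40×41 → 24×41, cost 24·40·41 = 39360; (M₁ × (M₂ × M₃)): 10×24 by 24×41 → 10×41, cost 10·24·41 = 9840; cumulative 49200; ((M₁ × (M₂ × M₃)) × M₄): 10×41 by 41×41 → 10×41, cost 10·41·41 = 16810; cumulative 66010. Total 66010.
Order Q = (((M₁ × M₂) × M₃) × M₄): (M₁ × M₂): 10×24 by 24×40 → 10×40, cost 10·24·40 = 9600; ((M₁ × M₂) × M₃): 10×40 by 40×41 → 10×41, cost 10·40·41 = 16400; cumulative 26000; (((M₁ × M₂) × M₃) × M₄): 10×41 by 41×41 → 10×41, cost 10·41·41 = 16810; cumulative 42810. Total 42810.
Difference: |66010 − 42810| = 23200.

23200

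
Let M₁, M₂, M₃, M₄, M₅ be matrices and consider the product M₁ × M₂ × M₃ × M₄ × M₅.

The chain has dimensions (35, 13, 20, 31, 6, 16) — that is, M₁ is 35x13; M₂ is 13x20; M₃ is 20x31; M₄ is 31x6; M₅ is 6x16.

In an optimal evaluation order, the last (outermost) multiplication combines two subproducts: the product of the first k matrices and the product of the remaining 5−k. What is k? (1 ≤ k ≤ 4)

Adjacent pairs: M₁M₂ = 35·13·20 = 9100; M₂M₃ = 13·20·31 = 8060; M₃M₄ = 20·31·6 = 3720; M₄M₅ = 31·6·16 = 2976.
Length 3: M₁..M₃: k=1: 0+8060+35·13·31=22165; k=2: 9100+0+35·20·31=30800 → min 22165 | M₂..M₄: k=2: 0+3720+13·20·6=5280; k=3: 8060+0+13·31·6=10478 → min 5280 | M₃..M₅: k=3: 0+2976+20·31·16=12896; k=4: 3720+0+20·6·16=5640 → min 5640.
Length 4: M₁..M₄: k=1: 0+5280+35·13·6=8010; k=2: 9100+3720+35·20·6=17020; k=3: 22165+0+35·31·6=28675 → min 8010 | M₂..M₅: k=2: 0+5640+13·20·16=9800; k=3: 8060+2976+13·31·16=17484; k=4: 5280+0+13·6·16=6528 → min 6528.
Top-level splits: k=1: (M₁..M₁)·(M₂..M₅) → 0+6528+35·13·16 = 13808; k=2: (M₁..M₂)·(M₃..M₅) → 9100+5640+35·20·16 = 25940; k=3: (M₁..M₃)·(M₄..M₅) → 22165+2976+35·31·16 = 42501; k=4: (M₁..M₄)·(M₅..M₅) → 8010+0+35·6·16 = 11370.
Best split is after M₄, i.e. k = 4.

4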